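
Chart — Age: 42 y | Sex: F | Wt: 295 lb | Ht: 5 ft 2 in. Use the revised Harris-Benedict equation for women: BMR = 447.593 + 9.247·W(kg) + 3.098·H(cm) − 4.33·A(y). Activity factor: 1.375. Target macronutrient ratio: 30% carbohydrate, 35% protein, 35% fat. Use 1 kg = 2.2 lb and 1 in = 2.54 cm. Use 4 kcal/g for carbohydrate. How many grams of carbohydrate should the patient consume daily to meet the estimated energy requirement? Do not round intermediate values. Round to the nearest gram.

Convert to metric: weight = 295 ÷ 2.2 = 134.0909 kg; height = (5×12 + 2) × 2.54 = 62 × 2.54 = 157.48 cm.
Harris-Benedict: BMR = 447.593 + 9.247(134.0909) + 3.098(157.48) − 4.33(42) = 1993.5447 kcal/day.
TEE = 1993.5447 × 1.375 = 2741.1239 kcal/day.
Carbohydrate energy = 30% × 2741.1239 = 822.3372 kcal.
Carbohydrate = 822.3372 ÷ 4 kcal/g = 205.5843 g.

206 g/day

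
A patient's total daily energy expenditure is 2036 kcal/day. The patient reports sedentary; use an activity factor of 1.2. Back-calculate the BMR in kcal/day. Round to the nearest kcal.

1697 kcal/day

BMR = TEE ÷ activity factor = 2036 ÷ 1.2 = 1696.6667 kcal/day.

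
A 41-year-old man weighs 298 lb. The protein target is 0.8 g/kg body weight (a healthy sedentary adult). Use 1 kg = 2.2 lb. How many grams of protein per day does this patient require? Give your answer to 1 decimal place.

108.4 g/day

Weight in kg = 298 ÷ 2.2 = 135.4545 kg.
Protein = 0.8 g/kg × 135.4545 kg = 108.3636 g/day.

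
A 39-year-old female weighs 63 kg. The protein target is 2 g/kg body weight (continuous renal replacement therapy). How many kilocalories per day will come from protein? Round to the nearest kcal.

Protein = 2 g/kg × 63 kg = 126 g/day.
Protein energy = 126 g × 4 kcal/g = 504 kcal/day.

504 kcal/day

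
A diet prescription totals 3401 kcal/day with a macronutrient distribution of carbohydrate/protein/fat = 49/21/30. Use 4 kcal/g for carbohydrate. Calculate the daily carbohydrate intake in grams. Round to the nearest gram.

417 g/day

Carbohydrate energy = 49% × 3401 = 1666.49 kcal.
At 4 kcal/g: 1666.49 ÷ 4 = 416.6225 g.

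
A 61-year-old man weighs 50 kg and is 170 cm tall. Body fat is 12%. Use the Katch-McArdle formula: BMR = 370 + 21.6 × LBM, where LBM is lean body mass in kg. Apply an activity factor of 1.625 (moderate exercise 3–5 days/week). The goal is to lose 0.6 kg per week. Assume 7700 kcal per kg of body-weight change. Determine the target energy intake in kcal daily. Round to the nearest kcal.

1486 kcal daily

LBM = 50 × (1 − 0.12) = 44 kg. Katch-McArdle: BMR = 370 + 21.6 × 44 = 1320.4 kcal/day.
TEE = 1320.4 × 1.625 = 2145.65 kcal/day.
Required daily deficit = 0.6 × 7700 ÷ 7 = 660 kcal/day.
Target intake = 2145.65 − 660 = 1485.65 kcal/day.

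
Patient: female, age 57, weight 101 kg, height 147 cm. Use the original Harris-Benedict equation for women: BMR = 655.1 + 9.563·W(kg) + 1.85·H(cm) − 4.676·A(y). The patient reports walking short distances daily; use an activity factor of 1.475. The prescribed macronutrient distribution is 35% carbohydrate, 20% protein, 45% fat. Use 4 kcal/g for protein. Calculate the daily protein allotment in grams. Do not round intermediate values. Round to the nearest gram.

120 g/day

Harris-Benedict: BMR = 655.1 + 9.563(101) + 1.85(147) − 4.676(57) = 1626.381 kcal/day.
TEE = 1626.381 × 1.475 = 2398.912 kcal/day.
Protein energy = 20% × 2398.912 = 479.7824 kcal.
Protein = 479.7824 ÷ 4 kcal/g = 119.9456 g.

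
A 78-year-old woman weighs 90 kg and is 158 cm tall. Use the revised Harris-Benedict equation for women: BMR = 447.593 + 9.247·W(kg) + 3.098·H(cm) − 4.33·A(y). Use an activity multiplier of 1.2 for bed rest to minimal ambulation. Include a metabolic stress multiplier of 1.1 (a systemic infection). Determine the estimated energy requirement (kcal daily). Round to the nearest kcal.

1890 kcal daily

Harris-Benedict: BMR = 447.593 + 9.247(90) + 3.098(158) − 4.33(78) = 1431.567 kcal/day.
TEE = BMR × activity factor = 1431.567 × 1.2 = 1717.8804 kcal/day.
Apply stress factor: 1717.8804 × 1.1 = 1889.6684 kcal/day.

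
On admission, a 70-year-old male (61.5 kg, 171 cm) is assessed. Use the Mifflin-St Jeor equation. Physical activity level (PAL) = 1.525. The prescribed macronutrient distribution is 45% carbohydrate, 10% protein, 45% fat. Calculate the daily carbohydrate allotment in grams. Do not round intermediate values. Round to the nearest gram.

Mifflin-St Jeor (male): BMR = 10(61.5) + 6.25(171) − 5(70) + 5 = 615 + 1068.75 − 350 + 5 = 1338.75 kcal/day.
TEE = 1338.75 × 1.525 = 2041.5938 kcal/day.
Carbohydrate energy = 45% × 2041.5938 = 918.7172 kcal.
Carbohydrate = 918.7172 ÷ 4 kcal/g = 229.6793 g.

230 g/day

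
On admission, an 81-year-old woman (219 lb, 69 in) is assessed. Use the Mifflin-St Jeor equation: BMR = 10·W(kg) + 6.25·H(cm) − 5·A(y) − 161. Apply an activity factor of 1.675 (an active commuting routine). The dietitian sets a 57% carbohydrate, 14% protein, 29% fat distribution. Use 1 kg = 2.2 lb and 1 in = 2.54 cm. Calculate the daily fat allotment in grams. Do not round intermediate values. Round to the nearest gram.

Convert to metric: weight = 219 ÷ 2.2 = 99.5455 kg; height = 69 × 2.54 = 175.26 cm.
Mifflin-St Jeor (female): BMR = 10(99.5455) + 6.25(175.26) − 5(81) − 161 = 995.4545 + 1095.375 − 405 − 161 = 1524.8295 kcal/day.
TEE = 1524.8295 × 1.675 = 2554.0895 kcal/day.
Fat energy = 29% × 2554.0895 = 740.686 kcal.
Fat = 740.686 ÷ 9 kcal/g = 82.2984 g.

82 g/day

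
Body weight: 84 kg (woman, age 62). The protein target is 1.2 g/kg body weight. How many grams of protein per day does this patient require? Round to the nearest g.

Protein = 1.2 g/kg × 84 kg = 100.8 g/day.

101 g/day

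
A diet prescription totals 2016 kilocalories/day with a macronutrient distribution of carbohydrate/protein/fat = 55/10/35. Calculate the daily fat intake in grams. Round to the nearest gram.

78 g/day

Fat energy = 35% × 2016 = 705.6 kcal.
At 9 kcal/g: 705.6 ÷ 9 = 78.4 g.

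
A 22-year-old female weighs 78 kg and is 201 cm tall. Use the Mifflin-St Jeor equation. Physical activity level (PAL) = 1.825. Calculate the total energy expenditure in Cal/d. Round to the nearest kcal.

Mifflin-St Jeor (female): BMR = 10(78) + 6.25(201) − 5(22) − 161 = 780 + 1256.25 − 110 − 161 = 1765.25 kcal/day.
TEE = BMR × activity factor = 1765.25 × 1.825 = 3221.5813 kcal/day.

3222 Cal/d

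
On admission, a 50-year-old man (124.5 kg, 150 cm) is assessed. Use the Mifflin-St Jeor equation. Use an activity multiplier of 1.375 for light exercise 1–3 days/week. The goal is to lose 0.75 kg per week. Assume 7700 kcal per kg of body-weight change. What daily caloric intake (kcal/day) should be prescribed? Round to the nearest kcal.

1839 kcal/day

Mifflin-St Jeor (male): BMR = 10(124.5) + 6.25(150) − 5(50) + 5 = 1245 + 937.5 − 250 + 5 = 1937.5 kcal/day.
TEE = 1937.5 × 1.375 = 2664.0625 kcal/day.
Required daily deficit = 0.75 × 7700 ÷ 7 = 825 kcal/day.
Target intake = 2664.0625 − 825 = 1839.0625 kcal/day.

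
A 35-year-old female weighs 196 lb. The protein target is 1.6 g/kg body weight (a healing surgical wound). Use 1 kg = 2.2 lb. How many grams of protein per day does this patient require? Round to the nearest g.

Weight in kg = 196 ÷ 2.2 = 89.0909 kg.
Protein = 1.6 g/kg × 89.0909 kg = 142.5455 g/day.

143 g/day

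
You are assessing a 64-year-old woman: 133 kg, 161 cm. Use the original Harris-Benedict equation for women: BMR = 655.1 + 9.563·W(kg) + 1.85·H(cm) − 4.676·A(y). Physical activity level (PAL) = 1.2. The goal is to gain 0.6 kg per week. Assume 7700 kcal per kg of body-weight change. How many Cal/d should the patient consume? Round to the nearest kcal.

Harris-Benedict: BMR = 655.1 + 9.563(133) + 1.85(161) − 4.676(64) = 1925.565 kcal/day.
TEE = 1925.565 × 1.2 = 2310.678 kcal/day.
Required daily surplus = 0.6 × 7700 ÷ 7 = 660 kcal/day.
Target intake = 2310.678 + 660 = 2970.678 kcal/day.

2971 Cal/d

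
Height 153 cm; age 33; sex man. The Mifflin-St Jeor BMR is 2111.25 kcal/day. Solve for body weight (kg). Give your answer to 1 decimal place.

2111.25 = 10·W + 6.25(153) − 5(33) + 5
10·W = 2111.25 − 796.25 = 1315, so W = 131.5 kg.

131.5 kg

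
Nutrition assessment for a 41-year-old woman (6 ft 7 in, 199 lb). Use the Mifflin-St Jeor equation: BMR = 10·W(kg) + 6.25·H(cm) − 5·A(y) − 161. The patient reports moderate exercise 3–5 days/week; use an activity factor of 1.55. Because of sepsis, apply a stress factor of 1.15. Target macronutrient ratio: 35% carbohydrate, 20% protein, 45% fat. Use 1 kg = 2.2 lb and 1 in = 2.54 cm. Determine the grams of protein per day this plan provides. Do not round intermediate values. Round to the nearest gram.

Convert to metric: weight = 199 ÷ 2.2 = 90.4545 kg; height = (6×12 + 7) × 2.54 = 79 × 2.54 = 200.66 cm.
Mifflin-St Jeor (female): BMR = 10(90.4545) + 6.25(200.66) − 5(41) − 161 = 904.5455 + 1254.125 − 205 − 161 = 1792.6705 kcal/day.
TEE = 1792.6705 × 1.55 = 2778.6392 kcal/day.
With stress factor 1.15: 2778.6392 × 1.15 = 3195.4351 kcal/day.
Protein energy = 20% × 3195.4351 = 639.087 kcal.
Protein = 639.087 ÷ 4 kcal/g = 159.7718 g.

160 g/day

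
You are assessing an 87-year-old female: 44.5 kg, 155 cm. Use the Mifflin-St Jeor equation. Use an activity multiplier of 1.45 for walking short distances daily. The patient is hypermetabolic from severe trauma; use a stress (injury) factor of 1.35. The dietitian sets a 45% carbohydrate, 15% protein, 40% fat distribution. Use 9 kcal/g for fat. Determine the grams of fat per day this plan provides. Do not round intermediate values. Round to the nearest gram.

Mifflin-St Jeor (female): BMR = 10(44.5) + 6.25(155) − 5(87) − 161 = 445 + 968.75 − 435 − 161 = 817.75 kcal/day.
TEE = 817.75 × 1.45 = 1185.7375 kcal/day.
With stress factor 1.35: 1185.7375 × 1.35 = 1600.7456 kcal/day.
Fat energy = 40% × 1600.7456 = 640.2983 kcal.
Fat = 640.2983 ÷ 9 kcal/g = 71.1443 g.

71 g/day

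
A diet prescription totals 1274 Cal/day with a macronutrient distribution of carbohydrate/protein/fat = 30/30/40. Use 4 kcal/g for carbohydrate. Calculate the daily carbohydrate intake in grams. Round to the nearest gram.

96 g/day

Carbohydrate energy = 30% × 1274 = 382.2 kcal.
At 4 kcal/g: 382.2 ÷ 4 = 95.55 g.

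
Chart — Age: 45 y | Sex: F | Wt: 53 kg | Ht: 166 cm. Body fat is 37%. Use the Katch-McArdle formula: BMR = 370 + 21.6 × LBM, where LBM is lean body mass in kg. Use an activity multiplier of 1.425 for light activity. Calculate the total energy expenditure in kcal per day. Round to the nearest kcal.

1555 kcal per day

LBM = 53 × (1 − 0.37) = 33.39 kg. Katch-McArdle: BMR = 370 + 21.6 × 33.39 = 1091.224 kcal/day.
TEE = BMR × activity factor = 1091.224 × 1.425 = 1554.9942 kcal/day.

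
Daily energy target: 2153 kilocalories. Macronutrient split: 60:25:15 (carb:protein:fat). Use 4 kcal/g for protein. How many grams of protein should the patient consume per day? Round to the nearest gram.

Protein energy = 25% × 2153 = 538.25 kcal.
At 4 kcal/g: 538.25 ÷ 4 = 134.5625 g.

135 g/day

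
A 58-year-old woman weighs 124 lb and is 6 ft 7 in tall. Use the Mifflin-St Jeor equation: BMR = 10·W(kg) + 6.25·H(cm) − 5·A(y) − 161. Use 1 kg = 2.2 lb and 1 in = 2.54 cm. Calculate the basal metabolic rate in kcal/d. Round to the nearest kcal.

Convert to metric: weight = 124 ÷ 2.2 = 56.3636 kg; height = (6×12 + 7) × 2.54 = 79 × 2.54 = 200.66 cm.
Mifflin-St Jeor (female): BMR = 10(56.3636) + 6.25(200.66) − 5(58) − 161 = 563.6364 + 1254.125 − 290 − 161 = 1366.7614 kcal/day.

1367 kcal/d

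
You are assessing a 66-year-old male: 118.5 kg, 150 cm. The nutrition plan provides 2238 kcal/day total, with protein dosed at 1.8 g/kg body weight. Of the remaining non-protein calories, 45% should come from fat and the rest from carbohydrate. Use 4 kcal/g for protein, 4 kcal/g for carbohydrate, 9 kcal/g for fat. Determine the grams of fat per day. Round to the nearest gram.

69 g/day

Protein = 1.8 × 118.5 = 213.3 g → 213.3 × 4 = 853.2 kcal.
Non-protein calories = 2238 − 853.2 = 1384.8 kcal.
Fat: 45% × 1384.8 = 623.16 kcal; carbohydrate: 761.64 kcal.
Fat: 623.16 kcal ÷ 9 kcal/g = 69.24 g.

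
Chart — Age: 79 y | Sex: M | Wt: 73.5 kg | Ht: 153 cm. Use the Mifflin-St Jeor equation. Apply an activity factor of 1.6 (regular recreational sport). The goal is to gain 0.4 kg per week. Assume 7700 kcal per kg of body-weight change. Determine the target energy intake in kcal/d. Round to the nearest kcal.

Mifflin-St Jeor (male): BMR = 10(73.5) + 6.25(153) − 5(79) + 5 = 735 + 956.25 − 395 + 5 = 1301.25 kcal/day.
TEE = 1301.25 × 1.6 = 2082 kcal/day.
Required daily surplus = 0.4 × 7700 ÷ 7 = 440 kcal/day.
Target intake = 2082 + 440 = 2522 kcal/day.

2522 kcal/d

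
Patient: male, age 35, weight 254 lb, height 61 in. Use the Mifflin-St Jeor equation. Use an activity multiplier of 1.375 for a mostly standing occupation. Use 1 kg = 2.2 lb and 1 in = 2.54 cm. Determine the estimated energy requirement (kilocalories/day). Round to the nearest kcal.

2685 kilocalories/day

Convert to metric: weight = 254 ÷ 2.2 = 115.4545 kg; height = 61 × 2.54 = 154.94 cm.
Mifflin-St Jeor (male): BMR = 10(115.4545) + 6.25(154.94) − 5(35) + 5 = 1154.5455 + 968.375 − 175 + 5 = 1952.9205 kcal/day.
TEE = BMR × activity factor = 1952.9205 × 1.375 = 2685.2656 kcal/day.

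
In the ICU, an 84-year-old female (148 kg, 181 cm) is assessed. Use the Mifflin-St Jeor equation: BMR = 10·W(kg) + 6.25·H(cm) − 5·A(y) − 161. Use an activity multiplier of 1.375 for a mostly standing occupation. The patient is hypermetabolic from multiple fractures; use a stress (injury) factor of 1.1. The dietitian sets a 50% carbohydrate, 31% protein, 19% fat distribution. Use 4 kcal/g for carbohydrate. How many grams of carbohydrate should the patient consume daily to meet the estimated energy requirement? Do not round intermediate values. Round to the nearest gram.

384 g/day

Mifflin-St Jeor (female): BMR = 10(148) + 6.25(181) − 5(84) − 161 = 1480 + 1131.25 − 420 − 161 = 2030.25 kcal/day.
TEE = 2030.25 × 1.375 = 2791.5938 kcal/day.
With stress factor 1.1: 2791.5938 × 1.1 = 3070.7531 kcal/day.
Carbohydrate energy = 50% × 3070.7531 = 1535.3766 kcal.
Carbohydrate = 1535.3766 ÷ 4 kcal/g = 383.8441 g.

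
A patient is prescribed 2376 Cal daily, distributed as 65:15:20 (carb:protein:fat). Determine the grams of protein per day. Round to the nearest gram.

Protein energy = 15% × 2376 = 356.4 kcal.
At 4 kcal/g: 356.4 ÷ 4 = 89.1 g.

89 g/day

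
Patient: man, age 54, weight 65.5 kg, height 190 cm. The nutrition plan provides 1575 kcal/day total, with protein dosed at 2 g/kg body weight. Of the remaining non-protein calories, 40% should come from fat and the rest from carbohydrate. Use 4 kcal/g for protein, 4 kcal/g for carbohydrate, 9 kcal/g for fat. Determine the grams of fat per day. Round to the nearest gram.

47 g/day

Protein = 2 × 65.5 = 131 g → 131 × 4 = 524 kcal.
Non-protein calories = 1575 − 524 = 1051 kcal.
Fat: 40% × 1051 = 420.4 kcal; carbohydrate: 630.6 kcal.
Fat: 420.4 kcal ÷ 9 kcal/g = 46.7111 g.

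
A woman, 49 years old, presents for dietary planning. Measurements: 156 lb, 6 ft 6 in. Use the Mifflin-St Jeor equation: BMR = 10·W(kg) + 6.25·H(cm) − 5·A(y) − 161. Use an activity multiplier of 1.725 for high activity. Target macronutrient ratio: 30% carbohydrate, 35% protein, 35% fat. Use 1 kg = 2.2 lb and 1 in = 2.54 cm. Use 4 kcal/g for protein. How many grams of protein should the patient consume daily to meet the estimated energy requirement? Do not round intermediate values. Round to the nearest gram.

Convert to metric: weight = 156 ÷ 2.2 = 70.9091 kg; height = (6×12 + 6) × 2.54 = 78 × 2.54 = 198.12 cm.
Mifflin-St Jeor (female): BMR = 10(70.9091) + 6.25(198.12) − 5(49) − 161 = 709.0909 + 1238.25 − 245 − 161 = 1541.3409 kcal/day.
TEE = 1541.3409 × 1.725 = 2658.8131 kcal/day.
Protein energy = 35% × 2658.8131 = 930.5846 kcal.
Protein = 930.5846 ÷ 4 kcal/g = 232.6461 g.

233 g/day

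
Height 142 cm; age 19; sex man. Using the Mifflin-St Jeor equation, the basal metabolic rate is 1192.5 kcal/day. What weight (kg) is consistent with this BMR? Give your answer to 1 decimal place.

39.5 kg

1192.5 = 10·W + 6.25(142) − 5(19) + 5
10·W = 1192.5 − 797.5 = 395, so W = 39.5 kg.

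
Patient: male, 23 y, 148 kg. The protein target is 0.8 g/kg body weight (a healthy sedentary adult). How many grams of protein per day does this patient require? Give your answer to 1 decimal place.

118.4 g/day

Protein = 0.8 g/kg × 148 kg = 118.4 g/day.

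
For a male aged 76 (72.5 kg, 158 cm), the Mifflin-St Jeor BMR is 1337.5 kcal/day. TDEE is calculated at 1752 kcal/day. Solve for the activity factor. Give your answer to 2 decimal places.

1.31

Activity factor = TEE ÷ BMR = 1752 ÷ 1337.5 = 1.31.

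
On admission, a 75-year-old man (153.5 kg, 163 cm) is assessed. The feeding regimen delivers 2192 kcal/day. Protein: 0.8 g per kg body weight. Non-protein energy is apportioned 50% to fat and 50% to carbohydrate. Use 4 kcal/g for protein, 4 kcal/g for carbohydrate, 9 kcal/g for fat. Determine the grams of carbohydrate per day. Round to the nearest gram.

213 g/day

Protein = 0.8 × 153.5 = 122.8 g → 122.8 × 4 = 491.2 kcal.
Non-protein calories = 2192 − 491.2 = 1700.8 kcal.
Fat: 50% × 1700.8 = 850.4 kcal; carbohydrate: 850.4 kcal.
Carbohydrate: 850.4 kcal ÷ 4 kcal/g = 212.6 g.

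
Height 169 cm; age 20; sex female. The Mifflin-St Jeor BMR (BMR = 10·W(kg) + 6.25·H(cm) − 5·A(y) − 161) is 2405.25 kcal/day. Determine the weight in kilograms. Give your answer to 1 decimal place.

161.0 kg

2405.25 = 10·W + 6.25(169) − 5(20) − 161
10·W = 2405.25 − 795.25 = 1610, so W = 161 kg.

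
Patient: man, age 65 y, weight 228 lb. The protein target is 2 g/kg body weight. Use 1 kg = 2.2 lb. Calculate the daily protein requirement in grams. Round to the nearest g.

207 g/day

Weight in kg = 228 ÷ 2.2 = 103.6364 kg.
Protein = 2 g/kg × 103.6364 kg = 207.2727 g/day.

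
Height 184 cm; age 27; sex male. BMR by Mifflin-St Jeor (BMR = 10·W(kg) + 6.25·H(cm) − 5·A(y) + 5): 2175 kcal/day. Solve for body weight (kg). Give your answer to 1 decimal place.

2175 = 10·W + 6.25(184) − 5(27) + 5
10·W = 2175 − 1020 = 1155, so W = 115.5 kg.

115.5 kg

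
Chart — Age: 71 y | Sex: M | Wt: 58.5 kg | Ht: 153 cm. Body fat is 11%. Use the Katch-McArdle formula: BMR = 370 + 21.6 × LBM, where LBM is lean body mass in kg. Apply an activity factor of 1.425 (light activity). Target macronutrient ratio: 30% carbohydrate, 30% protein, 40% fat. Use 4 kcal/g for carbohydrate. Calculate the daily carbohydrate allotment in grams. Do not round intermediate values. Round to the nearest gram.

LBM = 58.5 × (1 − 0.11) = 52.065 kg. Katch-McArdle: BMR = 370 + 21.6 × 52.065 = 1494.604 kcal/day.
TEE = 1494.604 × 1.425 = 2129.8107 kcal/day.
Carbohydrate energy = 30% × 2129.8107 = 638.9432 kcal.
Carbohydrate = 638.9432 ÷ 4 kcal/g = 159.7358 g.

160 g/day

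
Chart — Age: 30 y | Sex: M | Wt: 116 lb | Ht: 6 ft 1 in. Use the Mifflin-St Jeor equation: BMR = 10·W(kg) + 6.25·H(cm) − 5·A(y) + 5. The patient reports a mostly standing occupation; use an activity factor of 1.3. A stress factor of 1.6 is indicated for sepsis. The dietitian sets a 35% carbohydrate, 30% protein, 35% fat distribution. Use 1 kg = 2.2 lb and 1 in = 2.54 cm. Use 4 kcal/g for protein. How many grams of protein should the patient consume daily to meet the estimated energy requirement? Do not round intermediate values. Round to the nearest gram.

240 g/day

Convert to metric: weight = 116 ÷ 2.2 = 52.7273 kg; height = (6×12 + 1) × 2.54 = 73 × 2.54 = 185.42 cm.
Mifflin-St Jeor (male): BMR = 10(52.7273) + 6.25(185.42) − 5(30) + 5 = 527.2727 + 1158.875 − 150 + 5 = 1541.1477 kcal/day.
TEE = 1541.1477 × 1.3 = 2003.492 kcal/day.
With stress factor 1.6: 2003.492 × 1.6 = 3205.5873 kcal/day.
Protein energy = 30% × 3205.5873 = 961.6762 kcal.
Protein = 961.6762 ÷ 4 kcal/g = 240.419 g.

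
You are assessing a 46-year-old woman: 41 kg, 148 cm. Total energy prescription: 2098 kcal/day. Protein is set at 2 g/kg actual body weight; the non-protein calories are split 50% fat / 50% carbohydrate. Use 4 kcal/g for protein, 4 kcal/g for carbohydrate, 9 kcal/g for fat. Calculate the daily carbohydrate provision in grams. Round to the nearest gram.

Protein = 2 × 41 = 82 g → 82 × 4 = 328 kcal.
Non-protein calories = 2098 − 328 = 1770 kcal.
Fat: 50% × 1770 = 885 kcal; carbohydrate: 885 kcal.
Carbohydrate: 885 kcal ÷ 4 kcal/g = 221.25 g.

221 g/day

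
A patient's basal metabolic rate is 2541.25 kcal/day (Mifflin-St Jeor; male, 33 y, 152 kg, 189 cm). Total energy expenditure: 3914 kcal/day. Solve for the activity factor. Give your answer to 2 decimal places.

Activity factor = TEE ÷ BMR = 3914 ÷ 2541.25 = 1.54.

1.54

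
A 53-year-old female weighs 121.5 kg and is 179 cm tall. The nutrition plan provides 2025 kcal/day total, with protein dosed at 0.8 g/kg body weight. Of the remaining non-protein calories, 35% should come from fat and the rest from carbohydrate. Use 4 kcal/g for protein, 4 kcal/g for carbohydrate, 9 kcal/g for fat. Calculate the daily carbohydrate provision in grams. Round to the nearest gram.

266 g/day

Protein = 0.8 × 121.5 = 97.2 g → 97.2 × 4 = 388.8 kcal.
Non-protein calories = 2025 − 388.8 = 1636.2 kcal.
Fat: 35% × 1636.2 = 572.67 kcal; carbohydrate: 1063.53 kcal.
Carbohydrate: 1063.53 kcal ÷ 4 kcal/g = 265.8825 g.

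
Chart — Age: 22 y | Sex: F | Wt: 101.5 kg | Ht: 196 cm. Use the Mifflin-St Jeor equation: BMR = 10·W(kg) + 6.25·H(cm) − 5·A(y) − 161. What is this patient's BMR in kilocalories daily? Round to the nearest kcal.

1969 kilocalories daily

Mifflin-St Jeor (female): BMR = 10(101.5) + 6.25(196) − 5(22) − 161 = 1015 + 1225 − 110 − 161 = 1969 kcal/day.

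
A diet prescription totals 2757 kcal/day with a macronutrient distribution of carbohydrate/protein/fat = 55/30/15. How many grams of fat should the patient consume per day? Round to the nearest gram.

Fat energy = 15% × 2757 = 413.55 kcal.
At 9 kcal/g: 413.55 ÷ 9 = 45.95 g.

46 g/day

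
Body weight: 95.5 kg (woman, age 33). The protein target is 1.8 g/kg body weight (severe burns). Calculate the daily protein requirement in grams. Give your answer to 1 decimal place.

171.9 g/day

Protein = 1.8 g/kg × 95.5 kg = 171.9 g/day.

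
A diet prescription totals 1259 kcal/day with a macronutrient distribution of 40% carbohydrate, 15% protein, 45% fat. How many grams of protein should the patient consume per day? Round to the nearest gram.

47 g/day

Protein energy = 15% × 1259 = 188.85 kcal.
At 4 kcal/g: 188.85 ÷ 4 = 47.2125 g.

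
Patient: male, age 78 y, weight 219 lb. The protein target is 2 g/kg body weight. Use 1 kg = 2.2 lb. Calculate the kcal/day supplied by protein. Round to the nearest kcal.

Weight in kg = 219 ÷ 2.2 = 99.5455 kg.
Protein = 2 g/kg × 99.5455 kg = 199.0909 g/day.
Protein energy = 199.0909 g × 4 kcal/g = 796.3636 kcal/day.

796 kcal/day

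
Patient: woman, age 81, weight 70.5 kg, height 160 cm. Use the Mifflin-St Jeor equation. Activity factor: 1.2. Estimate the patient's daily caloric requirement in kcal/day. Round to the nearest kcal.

1367 kcal/day

Mifflin-St Jeor (female): BMR = 10(70.5) + 6.25(160) − 5(81) − 161 = 705 + 1000 − 405 − 161 = 1139 kcal/day.
TEE = BMR × activity factor = 1139 × 1.2 = 1366.8 kcal/day.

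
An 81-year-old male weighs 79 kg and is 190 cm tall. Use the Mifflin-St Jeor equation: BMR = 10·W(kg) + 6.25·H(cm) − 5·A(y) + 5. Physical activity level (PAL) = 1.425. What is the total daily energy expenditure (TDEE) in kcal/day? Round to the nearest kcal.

2248 kcal/day

Mifflin-St Jeor (male): BMR = 10(79) + 6.25(190) − 5(81) + 5 = 790 + 1187.5 − 405 + 5 = 1577.5 kcal/day.
TEE = BMR × activity factor = 1577.5 × 1.425 = 2247.9375 kcal/day.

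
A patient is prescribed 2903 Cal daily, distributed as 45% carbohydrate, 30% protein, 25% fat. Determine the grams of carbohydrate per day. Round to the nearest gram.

Carbohydrate energy = 45% × 2903 = 1306.35 kcal.
At 4 kcal/g: 1306.35 ÷ 4 = 326.5875 g.

327 g/day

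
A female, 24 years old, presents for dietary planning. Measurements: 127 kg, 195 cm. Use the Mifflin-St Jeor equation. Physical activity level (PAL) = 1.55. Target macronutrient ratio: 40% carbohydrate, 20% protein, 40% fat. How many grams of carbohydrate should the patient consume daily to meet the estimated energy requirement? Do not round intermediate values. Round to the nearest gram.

Mifflin-St Jeor (female): BMR = 10(127) + 6.25(195) − 5(24) − 161 = 1270 + 1218.75 − 120 − 161 = 2207.75 kcal/day.
TEE = 2207.75 × 1.55 = 3422.0125 kcal/day.
Carbohydrate energy = 40% × 3422.0125 = 1368.805 kcal.
Carbohydrate = 1368.805 ÷ 4 kcal/g = 342.2013 g.

342 g/day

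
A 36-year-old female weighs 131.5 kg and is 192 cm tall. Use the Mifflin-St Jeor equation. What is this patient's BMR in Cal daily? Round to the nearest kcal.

2174 Cal daily

Mifflin-St Jeor (female): BMR = 10(131.5) + 6.25(192) − 5(36) − 161 = 1315 + 1200 − 180 − 161 = 2174 kcal/day.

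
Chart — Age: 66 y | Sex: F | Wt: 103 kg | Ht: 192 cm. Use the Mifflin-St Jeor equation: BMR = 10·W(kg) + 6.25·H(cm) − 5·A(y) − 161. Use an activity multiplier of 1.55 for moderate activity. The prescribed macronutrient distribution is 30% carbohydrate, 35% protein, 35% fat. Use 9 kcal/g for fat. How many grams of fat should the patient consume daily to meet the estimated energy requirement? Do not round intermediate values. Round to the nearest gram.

105 g/day

Mifflin-St Jeor (female): BMR = 10(103) + 6.25(192) − 5(66) − 161 = 1030 + 1200 − 330 − 161 = 1739 kcal/day.
TEE = 1739 × 1.55 = 2695.45 kcal/day.
Fat energy = 35% × 2695.45 = 943.4075 kcal.
Fat = 943.4075 ÷ 9 kcal/g = 104.8231 g.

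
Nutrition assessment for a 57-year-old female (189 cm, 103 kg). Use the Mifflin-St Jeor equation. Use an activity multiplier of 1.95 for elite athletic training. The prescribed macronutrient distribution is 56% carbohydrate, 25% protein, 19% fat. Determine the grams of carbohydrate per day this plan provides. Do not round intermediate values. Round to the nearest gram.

Mifflin-St Jeor (female): BMR = 10(103) + 6.25(189) − 5(57) − 161 = 1030 + 1181.25 − 285 − 161 = 1765.25 kcal/day.
TEE = 1765.25 × 1.95 = 3442.2375 kcal/day.
Carbohydrate energy = 56% × 3442.2375 = 1927.653 kcal.
Carbohydrate = 1927.653 ÷ 4 kcal/g = 481.9133 g.

482 g/day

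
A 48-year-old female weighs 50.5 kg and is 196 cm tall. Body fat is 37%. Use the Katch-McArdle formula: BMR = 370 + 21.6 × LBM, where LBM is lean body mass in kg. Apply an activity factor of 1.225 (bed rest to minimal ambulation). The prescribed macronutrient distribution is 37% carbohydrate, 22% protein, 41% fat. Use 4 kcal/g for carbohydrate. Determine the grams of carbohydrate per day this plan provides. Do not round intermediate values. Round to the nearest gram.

120 g/day

LBM = 50.5 × (1 − 0.37) = 31.815 kg. Katch-McArdle: BMR = 370 + 21.6 × 31.815 = 1057.204 kcal/day.
TEE = 1057.204 × 1.225 = 1295.0749 kcal/day.
Carbohydrate energy = 37% × 1295.0749 = 479.1777 kcal.
Carbohydrate = 479.1777 ÷ 4 kcal/g = 119.7944 g.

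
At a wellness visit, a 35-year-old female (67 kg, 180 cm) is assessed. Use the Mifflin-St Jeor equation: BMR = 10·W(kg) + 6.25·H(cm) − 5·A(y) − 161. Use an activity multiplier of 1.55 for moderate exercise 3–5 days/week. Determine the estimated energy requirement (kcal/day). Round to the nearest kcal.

2261 kcal/day

Mifflin-St Jeor (female): BMR = 10(67) + 6.25(180) − 5(35) − 161 = 670 + 1125 − 175 − 161 = 1459 kcal/day.
TEE = BMR × activity factor = 1459 × 1.55 = 2261.45 kcal/day.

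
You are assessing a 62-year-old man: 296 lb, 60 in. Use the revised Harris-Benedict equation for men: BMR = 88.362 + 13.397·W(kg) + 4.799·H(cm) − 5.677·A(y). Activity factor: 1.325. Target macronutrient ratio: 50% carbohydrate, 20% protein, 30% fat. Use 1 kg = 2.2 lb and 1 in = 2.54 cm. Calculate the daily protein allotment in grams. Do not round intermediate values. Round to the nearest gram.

Convert to metric: weight = 296 ÷ 2.2 = 134.5455 kg; height = 60 × 2.54 = 152.4 cm.
Harris-Benedict: BMR = 88.362 + 13.397(134.5455) + 4.799(152.4) − 5.677(62) = 2270.2611 kcal/day.
TEE = 2270.2611 × 1.325 = 3008.0959 kcal/day.
Protein energy = 20% × 3008.0959 = 601.6192 kcal.
Protein = 601.6192 ÷ 4 kcal/g = 150.4048 g.

150 g/day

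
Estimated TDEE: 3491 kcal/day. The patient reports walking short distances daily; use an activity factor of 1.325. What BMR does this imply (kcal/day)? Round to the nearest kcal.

BMR = TEE ÷ activity factor = 3491 ÷ 1.325 = 2634.717 kcal/day.

2635 kcal/day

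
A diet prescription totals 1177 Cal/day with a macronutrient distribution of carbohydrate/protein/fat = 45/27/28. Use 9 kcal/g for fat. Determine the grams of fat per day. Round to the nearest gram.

Fat energy = 28% × 1177 = 329.56 kcal.
At 9 kcal/g: 329.56 ÷ 9 = 36.6178 g.

37 g/day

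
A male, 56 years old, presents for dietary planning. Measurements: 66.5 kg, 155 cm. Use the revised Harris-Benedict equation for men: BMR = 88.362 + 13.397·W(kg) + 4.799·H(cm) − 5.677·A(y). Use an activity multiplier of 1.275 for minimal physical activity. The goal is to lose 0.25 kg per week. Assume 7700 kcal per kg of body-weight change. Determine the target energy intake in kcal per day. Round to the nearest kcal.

Harris-Benedict: BMR = 88.362 + 13.397(66.5) + 4.799(155) − 5.677(56) = 1405.1955 kcal/day.
TEE = 1405.1955 × 1.275 = 1791.6243 kcal/day.
Required daily deficit = 0.25 × 7700 ÷ 7 = 275 kcal/day.
Target intake = 1791.6243 − 275 = 1516.6243 kcal/day.

1517 kcal per day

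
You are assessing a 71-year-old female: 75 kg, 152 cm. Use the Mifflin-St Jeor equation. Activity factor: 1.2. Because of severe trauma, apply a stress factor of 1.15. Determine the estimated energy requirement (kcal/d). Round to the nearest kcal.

1634 kcal/d

Mifflin-St Jeor (female): BMR = 10(75) + 6.25(152) − 5(71) − 161 = 750 + 950 − 355 − 161 = 1184 kcal/day.
TEE = BMR × activity factor = 1184 × 1.2 = 1420.8 kcal/day.
Apply stress factor: 1420.8 × 1.15 = 1633.92 kcal/day.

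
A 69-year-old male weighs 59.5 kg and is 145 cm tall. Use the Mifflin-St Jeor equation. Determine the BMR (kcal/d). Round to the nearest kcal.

1161 kcal/d

Mifflin-St Jeor (male): BMR = 10(59.5) + 6.25(145) − 5(69) + 5 = 595 + 906.25 − 345 + 5 = 1161.25 kcal/day.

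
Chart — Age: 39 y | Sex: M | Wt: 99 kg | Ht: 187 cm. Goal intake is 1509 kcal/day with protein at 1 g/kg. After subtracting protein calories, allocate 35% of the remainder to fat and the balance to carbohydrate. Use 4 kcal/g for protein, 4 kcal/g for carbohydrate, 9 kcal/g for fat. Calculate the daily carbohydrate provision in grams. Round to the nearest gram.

Protein = 1 × 99 = 99 g → 99 × 4 = 396 kcal.
Non-protein calories = 1509 − 396 = 1113 kcal.
Fat: 35% × 1113 = 389.55 kcal; carbohydrate: 723.45 kcal.
Carbohydrate: 723.45 kcal ÷ 4 kcal/g = 180.8625 g.

181 g/day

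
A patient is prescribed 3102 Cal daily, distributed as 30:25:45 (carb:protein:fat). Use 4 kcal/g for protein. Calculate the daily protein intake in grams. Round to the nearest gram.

194 g/day

Protein energy = 25% × 3102 = 775.5 kcal.
At 4 kcal/g: 775.5 ÷ 4 = 193.875 g.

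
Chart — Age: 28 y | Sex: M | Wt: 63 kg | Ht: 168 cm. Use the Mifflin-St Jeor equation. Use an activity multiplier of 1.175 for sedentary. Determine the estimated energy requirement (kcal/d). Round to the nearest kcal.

1815 kcal/d

Mifflin-St Jeor (male): BMR = 10(63) + 6.25(168) − 5(28) + 5 = 630 + 1050 − 140 + 5 = 1545 kcal/day.
TEE = BMR × activity factor = 1545 × 1.175 = 1815.375 kcal/day.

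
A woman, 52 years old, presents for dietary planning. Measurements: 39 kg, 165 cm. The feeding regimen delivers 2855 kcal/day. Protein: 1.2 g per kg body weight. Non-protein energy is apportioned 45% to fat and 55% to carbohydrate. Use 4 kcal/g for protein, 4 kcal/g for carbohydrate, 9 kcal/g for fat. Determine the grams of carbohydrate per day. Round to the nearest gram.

367 g/day

Protein = 1.2 × 39 = 46.8 g → 46.8 × 4 = 187.2 kcal.
Non-protein calories = 2855 − 187.2 = 2667.8 kcal.
Fat: 45% × 2667.8 = 1200.51 kcal; carbohydrate: 1467.29 kcal.
Carbohydrate: 1467.29 kcal ÷ 4 kcal/g = 366.8225 g.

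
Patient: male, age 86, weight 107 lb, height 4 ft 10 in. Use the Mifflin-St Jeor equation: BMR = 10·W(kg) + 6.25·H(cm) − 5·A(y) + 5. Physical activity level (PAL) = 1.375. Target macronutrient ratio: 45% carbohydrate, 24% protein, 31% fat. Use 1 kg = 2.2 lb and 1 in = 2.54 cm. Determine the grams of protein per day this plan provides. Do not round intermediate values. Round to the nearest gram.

81 g/day

Convert to metric: weight = 107 ÷ 2.2 = 48.6364 kg; height = (4×12 + 10) × 2.54 = 58 × 2.54 = 147.32 cm.
Mifflin-St Jeor (male): BMR = 10(48.6364) + 6.25(147.32) − 5(86) + 5 = 486.3636 + 920.75 − 430 + 5 = 982.1136 kcal/day.
TEE = 982.1136 × 1.375 = 1350.4063 kcal/day.
Protein energy = 24% × 1350.4063 = 324.0975 kcal.
Protein = 324.0975 ÷ 4 kcal/g = 81.0244 g.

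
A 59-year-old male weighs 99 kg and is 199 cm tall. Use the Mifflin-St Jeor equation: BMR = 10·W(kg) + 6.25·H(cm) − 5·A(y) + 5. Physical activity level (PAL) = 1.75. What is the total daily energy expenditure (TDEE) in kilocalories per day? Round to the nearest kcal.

Mifflin-St Jeor (male): BMR = 10(99) + 6.25(199) − 5(59) + 5 = 990 + 1243.75 − 295 + 5 = 1943.75 kcal/day.
TEE = BMR × activity factor = 1943.75 × 1.75 = 3401.5625 kcal/day.

3402 kilocalories per day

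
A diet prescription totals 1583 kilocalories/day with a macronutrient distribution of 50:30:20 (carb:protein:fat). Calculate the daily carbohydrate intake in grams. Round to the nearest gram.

198 g/day

Carbohydrate energy = 50% × 1583 = 791.5 kcal.
At 4 kcal/g: 791.5 ÷ 4 = 197.875 g.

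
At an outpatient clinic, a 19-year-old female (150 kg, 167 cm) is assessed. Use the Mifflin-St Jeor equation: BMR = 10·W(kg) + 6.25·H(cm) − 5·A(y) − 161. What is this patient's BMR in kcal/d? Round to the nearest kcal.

2288 kcal/d

Mifflin-St Jeor (female): BMR = 10(150) + 6.25(167) − 5(19) − 161 = 1500 + 1043.75 − 95 − 161 = 2287.75 kcal/day.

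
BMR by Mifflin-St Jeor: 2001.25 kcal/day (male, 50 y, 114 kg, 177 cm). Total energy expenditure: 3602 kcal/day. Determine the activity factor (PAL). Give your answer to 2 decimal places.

1.80

Activity factor = TEE ÷ BMR = 3602 ÷ 2001.25 = 1.8.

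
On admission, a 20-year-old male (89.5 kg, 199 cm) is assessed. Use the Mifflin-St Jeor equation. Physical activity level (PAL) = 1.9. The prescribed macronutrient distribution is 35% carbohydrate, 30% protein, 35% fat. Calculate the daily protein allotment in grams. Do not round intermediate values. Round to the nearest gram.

291 g/day

Mifflin-St Jeor (male): BMR = 10(89.5) + 6.25(199) − 5(20) + 5 = 895 + 1243.75 − 100 + 5 = 2043.75 kcal/day.
TEE = 2043.75 × 1.9 = 3883.125 kcal/day.
Protein energy = 30% × 3883.125 = 1164.9375 kcal.
Protein = 1164.9375 ÷ 4 kcal/g = 291.2344 g.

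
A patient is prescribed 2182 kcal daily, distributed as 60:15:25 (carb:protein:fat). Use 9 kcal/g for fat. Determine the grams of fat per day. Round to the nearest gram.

Fat energy = 25% × 2182 = 545.5 kcal.
At 9 kcal/g: 545.5 ÷ 9 = 60.6111 g.

61 g/day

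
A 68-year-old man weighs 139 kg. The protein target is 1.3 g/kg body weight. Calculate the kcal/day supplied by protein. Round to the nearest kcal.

723 kcal/day

Protein = 1.3 g/kg × 139 kg = 180.7 g/day.
Protein energy = 180.7 g × 4 kcal/g = 722.8 kcal/day.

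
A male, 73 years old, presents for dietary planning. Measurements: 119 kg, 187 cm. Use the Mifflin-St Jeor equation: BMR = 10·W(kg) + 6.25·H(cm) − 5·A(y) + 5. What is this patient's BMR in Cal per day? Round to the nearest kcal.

1999 Cal per day

Mifflin-St Jeor (male): BMR = 10(119) + 6.25(187) − 5(73) + 5 = 1190 + 1168.75 − 365 + 5 = 1998.75 kcal/day.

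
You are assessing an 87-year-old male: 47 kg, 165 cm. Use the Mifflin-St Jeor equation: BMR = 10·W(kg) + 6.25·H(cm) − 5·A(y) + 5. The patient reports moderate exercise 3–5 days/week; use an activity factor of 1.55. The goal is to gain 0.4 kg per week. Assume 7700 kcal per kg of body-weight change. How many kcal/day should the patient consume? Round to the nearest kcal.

2100 kcal/day

Mifflin-St Jeor (male): BMR = 10(47) + 6.25(165) − 5(87) + 5 = 470 + 1031.25 − 435 + 5 = 1071.25 kcal/day.
TEE = 1071.25 × 1.55 = 1660.4375 kcal/day.
Required daily surplus = 0.4 × 7700 ÷ 7 = 440 kcal/day.
Target intake = 1660.4375 + 440 = 2100.4375 kcal/day.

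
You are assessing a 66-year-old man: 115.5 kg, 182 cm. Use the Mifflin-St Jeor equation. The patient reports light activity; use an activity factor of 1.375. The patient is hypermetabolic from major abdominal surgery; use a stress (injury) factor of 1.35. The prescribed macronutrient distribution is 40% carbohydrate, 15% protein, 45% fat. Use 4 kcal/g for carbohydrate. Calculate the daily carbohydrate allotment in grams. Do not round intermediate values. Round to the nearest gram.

365 g/day

Mifflin-St Jeor (male): BMR = 10(115.5) + 6.25(182) − 5(66) + 5 = 1155 + 1137.5 − 330 + 5 = 1967.5 kcal/day.
TEE = 1967.5 × 1.375 = 2705.3125 kcal/day.
With stress factor 1.35: 2705.3125 × 1.35 = 3652.1719 kcal/day.
Carbohydrate energy = 40% × 3652.1719 = 1460.8688 kcal.
Carbohydrate = 1460.8688 ÷ 4 kcal/g = 365.2172 g.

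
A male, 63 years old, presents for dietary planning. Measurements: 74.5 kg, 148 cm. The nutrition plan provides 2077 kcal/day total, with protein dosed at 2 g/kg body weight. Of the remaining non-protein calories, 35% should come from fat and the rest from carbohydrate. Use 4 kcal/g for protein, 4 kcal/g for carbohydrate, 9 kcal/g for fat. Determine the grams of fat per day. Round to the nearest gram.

58 g/day

Protein = 2 × 74.5 = 149 g → 149 × 4 = 596 kcal.
Non-protein calories = 2077 − 596 = 1481 kcal.
Fat: 35% × 1481 = 518.35 kcal; carbohydrate: 962.65 kcal.
Fat: 518.35 kcal ÷ 9 kcal/g = 57.5944 g.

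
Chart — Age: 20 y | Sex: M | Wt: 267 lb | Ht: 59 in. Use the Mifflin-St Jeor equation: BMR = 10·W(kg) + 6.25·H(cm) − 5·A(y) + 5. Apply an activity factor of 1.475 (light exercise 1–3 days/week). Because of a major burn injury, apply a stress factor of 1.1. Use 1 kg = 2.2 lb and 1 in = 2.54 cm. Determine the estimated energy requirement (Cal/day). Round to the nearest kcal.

3335 Cal/day

Convert to metric: weight = 267 ÷ 2.2 = 121.3636 kg; height = 59 × 2.54 = 149.86 cm.
Mifflin-St Jeor (male): BMR = 10(121.3636) + 6.25(149.86) − 5(20) + 5 = 1213.6364 + 936.625 − 100 + 5 = 2055.2614 kcal/day.
TEE = BMR × activity factor = 2055.2614 × 1.475 = 3031.5105 kcal/day.
Apply stress factor: 3031.5105 × 1.1 = 3334.6616 kcal/day.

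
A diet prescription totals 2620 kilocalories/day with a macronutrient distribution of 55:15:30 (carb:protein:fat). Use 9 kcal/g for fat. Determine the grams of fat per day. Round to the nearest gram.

87 g/day

Fat energy = 30% × 2620 = 786 kcal.
At 9 kcal/g: 786 ÷ 9 = 87.3333 g.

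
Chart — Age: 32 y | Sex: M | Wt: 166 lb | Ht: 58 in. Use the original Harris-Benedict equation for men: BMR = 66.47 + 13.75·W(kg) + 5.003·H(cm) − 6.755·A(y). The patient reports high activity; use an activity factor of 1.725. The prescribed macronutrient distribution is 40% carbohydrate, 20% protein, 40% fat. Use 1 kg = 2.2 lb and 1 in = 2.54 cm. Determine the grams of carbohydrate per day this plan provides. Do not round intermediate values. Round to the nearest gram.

Convert to metric: weight = 166 ÷ 2.2 = 75.4545 kg; height = 58 × 2.54 = 147.32 cm.
Harris-Benedict: BMR = 66.47 + 13.75(75.4545) + 5.003(147.32) − 6.755(32) = 1624.852 kcal/day.
TEE = 1624.852 × 1.725 = 2802.8696 kcal/day.
Carbohydrate energy = 40% × 2802.8696 = 1121.1479 kcal.
Carbohydrate = 1121.1479 ÷ 4 kcal/g = 280.287 g.

280 g/day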